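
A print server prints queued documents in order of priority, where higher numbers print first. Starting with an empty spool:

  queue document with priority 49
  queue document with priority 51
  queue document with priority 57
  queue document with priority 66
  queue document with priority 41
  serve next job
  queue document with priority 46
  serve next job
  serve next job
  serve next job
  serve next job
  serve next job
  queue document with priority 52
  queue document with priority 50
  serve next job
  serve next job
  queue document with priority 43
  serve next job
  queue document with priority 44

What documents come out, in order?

[66, 57, 51, 49, 46, 41, 52, 50, 43]

insert 49 → {49}
insert 51 → {51, 49}
insert 57 → {57, 51, 49}
insert 66 → {66, 57, 51, 49}
insert 41 → {66, 57, 51, 49, 41}
serve next job → 66; now {57, 51, 49, 41}
insert 46 → {57, 51, 49, 46, 41}
serve next job → 57; now {51, 49, 46, 41}
serve next job → 51; now {49, 46, 41}
serve next job → 49; now {46, 41}
serve next job → 46; now {41}
serve next job → 41; now {}
insert 52 → {52}
insert 50 → {52, 50}
serve next job → 52; now {50}
serve next job → 50; now {}
insert 43 → {43}
serve next job → 43; now {}
insert 44 → {44}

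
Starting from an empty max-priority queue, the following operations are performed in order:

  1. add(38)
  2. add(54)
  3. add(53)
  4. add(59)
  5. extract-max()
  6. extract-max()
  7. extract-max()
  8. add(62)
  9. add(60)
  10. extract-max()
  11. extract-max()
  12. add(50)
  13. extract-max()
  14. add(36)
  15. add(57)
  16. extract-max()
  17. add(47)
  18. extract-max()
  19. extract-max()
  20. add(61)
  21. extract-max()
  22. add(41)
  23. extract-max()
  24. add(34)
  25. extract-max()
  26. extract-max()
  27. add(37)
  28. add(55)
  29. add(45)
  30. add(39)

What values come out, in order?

59 → 54 → 53 → 62 → 60 → 50 → 57 → 47 → 38 → 61 → 41 → 36 → 34

insert 38 → {38}
insert 54 → {54, 38}
insert 53 → {54, 53, 38}
insert 59 → {59, 54, 53, 38}
extract-max → 59; now {54, 53, 38}
extract-max → 54; now {53, 38}
extract-max → 53; now {38}
insert 62 → {62, 38}
insert 60 → {62, 60, 38}
extract-max → 62; now {60, 38}
extract-max → 60; now {38}
insert 50 → {50, 38}
extract-max → 50; now {38}
insert 36 → {38, 36}
insert 57 → {57, 38, 36}
extract-max → 57; now {38, 36}
insert 47 → {47, 38, 36}
extract-max → 47; now {38, 36}
extract-max → 38; now {36}
insert 61 → {61, 36}
extract-max → 61; now {36}
insert 41 → {41, 36}
extract-max → 41; now {36}
insert 34 → {36, 34}
extract-max → 36; now {34}
extract-max → 34; now {}
insert 37 → {37}
insert 55 → {55, 37}
insert 45 → {55, 45, 37}
insert 39 → {55, 45, 39, 37}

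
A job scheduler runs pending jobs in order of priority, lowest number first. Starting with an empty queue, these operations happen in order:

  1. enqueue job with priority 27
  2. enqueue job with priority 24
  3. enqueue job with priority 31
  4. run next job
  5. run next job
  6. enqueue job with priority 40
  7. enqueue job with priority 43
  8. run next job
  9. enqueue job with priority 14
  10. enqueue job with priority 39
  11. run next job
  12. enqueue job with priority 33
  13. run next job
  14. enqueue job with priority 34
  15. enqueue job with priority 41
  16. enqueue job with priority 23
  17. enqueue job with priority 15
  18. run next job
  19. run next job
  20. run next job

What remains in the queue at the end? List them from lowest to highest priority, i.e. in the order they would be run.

[39, 40, 41, 43]

insert 27 → {27}
insert 24 → {24, 27}
insert 31 → {24, 27, 31}
run next job → 24; now {27, 31}
run next job → 27; now {31}
insert 40 → {31, 40}
insert 43 → {31, 40, 43}
run next job → 31; now {40, 43}
insert 14 → {14, 40, 43}
insert 39 → {14, 39, 40, 43}
run next job → 14; now {39, 40, 43}
insert 33 → {33, 39, 40, 43}
run next job → 33; now {39, 40, 43}
insert 34 → {34, 39, 40, 43}
insert 41 → {34, 39, 40, 41, 43}
insert 23 → {23, 34, 39, 40, 41, 43}
insert 15 → {15, 23, 34, 39, 40, 41, 43}
run next job → 15; now {23, 34, 39, 40, 41, 43}
run next job → 23; now {34, 39, 40, 41, 43}
run next job → 34; now {39, 40, 41, 43}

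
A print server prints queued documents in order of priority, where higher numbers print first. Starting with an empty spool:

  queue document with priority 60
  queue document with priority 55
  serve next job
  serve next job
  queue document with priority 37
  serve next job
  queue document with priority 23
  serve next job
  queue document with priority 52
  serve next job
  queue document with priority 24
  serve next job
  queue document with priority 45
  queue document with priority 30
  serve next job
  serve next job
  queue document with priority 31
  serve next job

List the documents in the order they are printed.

insert 60 → {60}
insert 55 → {60, 55}
serve next job → 60; now {55}
serve next job → 55; now {}
insert 37 → {37}
serve next job → 37; now {}
insert 23 → {23}
serve next job → 23; now {}
insert 52 → {52}
serve next job → 52; now {}
insert 24 → {24}
serve next job → 24; now {}
insert 45 → {45}
insert 30 → {45, 30}
serve next job → 45; now {30}
serve next job → 30; now {}
insert 31 → {31}
serve next job → 31; now {}

60 → 55 → 37 → 23 → 52 → 24 → 45 → 30 → 31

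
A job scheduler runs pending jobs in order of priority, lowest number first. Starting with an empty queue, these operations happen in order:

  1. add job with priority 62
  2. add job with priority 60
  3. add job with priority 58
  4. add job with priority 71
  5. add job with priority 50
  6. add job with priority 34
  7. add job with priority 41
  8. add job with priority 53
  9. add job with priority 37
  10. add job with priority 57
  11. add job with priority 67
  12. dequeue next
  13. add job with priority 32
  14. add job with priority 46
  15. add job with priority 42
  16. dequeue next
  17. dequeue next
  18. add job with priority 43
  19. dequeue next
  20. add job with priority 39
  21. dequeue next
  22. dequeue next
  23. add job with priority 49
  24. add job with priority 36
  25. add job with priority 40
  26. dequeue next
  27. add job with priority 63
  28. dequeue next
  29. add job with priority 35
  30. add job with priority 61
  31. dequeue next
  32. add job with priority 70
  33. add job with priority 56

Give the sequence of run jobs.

34 → 32 → 37 → 41 → 39 → 42 → 36 → 40 → 35

insert 62 → {62}
insert 60 → {60, 62}
insert 58 → {58, 60, 62}
insert 71 → {58, 60, 62, 71}
insert 50 → {50, 58, 60, 62, 71}
insert 34 → {34, 50, 58, 60, 62, 71}
insert 41 → {34, 41, 50, 58, 60, 62, 71}
insert 53 → {34, 41, 50, 53, 58, 60, 62, 71}
insert 37 → {34, 37, 41, 50, 53, 58, 60, 62, 71}
insert 57 → {34, 37, 41, 50, 53, 57, 58, 60, 62, 71}
insert 67 → {34, 37, 41, 50, 53, 57, 58, 60, 62, 67, 71}
dequeue next → 34; now {37, 41, 50, 53, 57, 58, 60, 62, 67, 71}
insert 32 → {32, 37, 41, 50, 53, 57, 58, 60, 62, 67, 71}
insert 46 → {32, 37, 41, 46, 50, 53, 57, 58, 60, 62, 67, 71}
insert 42 → {32, 37, 41, 42, 46, 50, 53, 57, 58, 60, 62, 67, 71}
dequeue next → 32; now {37, 41, 42, 46, 50, 53, 57, 58, 60, 62, 67, 71}
dequeue next → 37; now {41, 42, 46, 50, 53, 57, 58, 60, 62, 67, 71}
insert 43 → {41, 42, 43, 46, 50, 53, 57, 58, 60, 62, 67, 71}
dequeue next → 41; now {42, 43, 46, 50, 53, 57, 58, 60, 62, 67, 71}
insert 39 → {39, 42, 43, 46, 50, 53, 57, 58, 60, 62, 67, 71}
dequeue next → 39; now {42, 43, 46, 50, 53, 57, 58, 60, 62, 67, 71}
dequeue next → 42; now {43, 46, 50, 53, 57, 58, 60, 62, 67, 71}
insert 49 → {43, 46, 49, 50, 53, 57, 58, 60, 62, 67, 71}
insert 36 → {36, 43, 46, 49, 50, 53, 57, 58, 60, 62, 67, 71}
insert 40 → {36, 40, 43, 46, 49, 50, 53, 57, 58, 60, 62, 67, 71}
dequeue next → 36; now {40, 43, 46, 49, 50, 53, 57, 58, 60, 62, 67, 71}
insert 63 → {40, 43, 46, 49, 50, 53, 57, 58, 60, 62, 63, 67, 71}
dequeue next → 40; now {43, 46, 49, 50, 53, 57, 58, 60, 62, 63, 67, 71}
insert 35 → {35, 43, 46, 49, 50, 53, 57, 58, 60, 62, 63, 67, 71}
insert 61 → {35, 43, 46, 49, 50, 53, 57, 58, 60, 61, 62, 63, 67, 71}
dequeue next → 35; now {43, 46, 49, 50, 53, 57, 58, 60, 61, 62, 63, 67, 71}
insert 70 → {43, 46, 49, 50, 53, 57, 58, 60, 61, 62, 63, 67, 70, 71}
insert 56 → {43, 46, 49, 50, 53, 56, 57, 58, 60, 61, 62, 63, 67, 70, 71}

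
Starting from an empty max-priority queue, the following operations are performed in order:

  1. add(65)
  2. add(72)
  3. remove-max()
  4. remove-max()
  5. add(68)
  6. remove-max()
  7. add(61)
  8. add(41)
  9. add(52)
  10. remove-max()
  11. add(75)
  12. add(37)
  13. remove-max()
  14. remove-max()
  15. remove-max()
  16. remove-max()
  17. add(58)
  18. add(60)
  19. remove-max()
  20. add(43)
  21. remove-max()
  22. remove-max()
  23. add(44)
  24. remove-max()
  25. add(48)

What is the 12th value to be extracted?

insert 65 → {65}
insert 72 → {72, 65}
remove-max → 72; now {65}
remove-max → 65; now {}
insert 68 → {68}
remove-max → 68; now {}
insert 61 → {61}
insert 41 → {61, 41}
insert 52 → {61, 52, 41}
remove-max → 61; now {52, 41}
insert 75 → {75, 52, 41}
insert 37 → {75, 52, 41, 37}
remove-max → 75; now {52, 41, 37}
remove-max → 52; now {41, 37}
remove-max → 41; now {37}
remove-max → 37; now {}
insert 58 → {58}
insert 60 → {60, 58}
remove-max → 60; now {58}
insert 43 → {58, 43}
remove-max → 58; now {43}
remove-max → 43; now {}
insert 44 → {44}
remove-max → 44; now {}
insert 48 → {48}

44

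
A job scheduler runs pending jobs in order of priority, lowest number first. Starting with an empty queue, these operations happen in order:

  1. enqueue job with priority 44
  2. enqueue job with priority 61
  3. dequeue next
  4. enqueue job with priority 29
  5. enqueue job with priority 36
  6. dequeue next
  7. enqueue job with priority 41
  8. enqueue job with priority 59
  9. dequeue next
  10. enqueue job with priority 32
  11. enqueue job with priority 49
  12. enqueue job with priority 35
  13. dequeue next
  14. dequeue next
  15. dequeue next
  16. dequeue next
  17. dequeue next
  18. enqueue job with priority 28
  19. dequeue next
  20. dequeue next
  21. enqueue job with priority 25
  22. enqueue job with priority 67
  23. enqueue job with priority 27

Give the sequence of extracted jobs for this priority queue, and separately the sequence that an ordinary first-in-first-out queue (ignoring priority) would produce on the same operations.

insert 44 → {44}
insert 61 → {44, 61}
dequeue next → 44; now {61}
insert 29 → {29, 61}
insert 36 → {29, 36, 61}
dequeue next → 29; now {36, 61}
insert 41 → {36, 41, 61}
insert 59 → {36, 41, 59, 61}
dequeue next → 36; now {41, 59, 61}
insert 32 → {32, 41, 59, 61}
insert 49 → {32, 41, 49, 59, 61}
insert 35 → {32, 35, 41, 49, 59, 61}
dequeue next → 32; now {35, 41, 49, 59, 61}
dequeue next → 35; now {41, 49, 59, 61}
dequeue next → 41; now {49, 59, 61}
dequeue next → 49; now {59, 61}
dequeue next → 59; now {61}
insert 28 → {28, 61}
dequeue next → 28; now {61}
dequeue next → 61; now {}
insert 25 → {25}
insert 67 → {25, 67}
insert 27 → {25, 27, 67}

priority queue: [44, 29, 36, 32, 35, 41, 49, 59, 28, 61]; FIFO queue: [44, 61, 29, 36, 41, 59, 32, 49, 35, 28]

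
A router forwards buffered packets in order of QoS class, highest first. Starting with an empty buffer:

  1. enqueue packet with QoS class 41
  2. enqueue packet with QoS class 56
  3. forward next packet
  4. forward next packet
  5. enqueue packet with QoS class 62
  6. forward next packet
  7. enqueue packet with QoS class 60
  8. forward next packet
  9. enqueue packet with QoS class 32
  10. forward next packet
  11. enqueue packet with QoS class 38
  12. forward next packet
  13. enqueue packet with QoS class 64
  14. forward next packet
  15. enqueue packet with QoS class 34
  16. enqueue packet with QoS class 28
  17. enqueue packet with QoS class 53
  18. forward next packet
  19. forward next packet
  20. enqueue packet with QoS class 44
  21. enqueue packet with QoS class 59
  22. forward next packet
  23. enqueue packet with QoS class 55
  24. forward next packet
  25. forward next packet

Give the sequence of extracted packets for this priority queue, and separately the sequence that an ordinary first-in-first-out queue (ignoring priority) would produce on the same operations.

priority queue: [56, 41, 62, 60, 32, 38, 64, 53, 34, 59, 55, 44]; FIFO queue: [41, 56, 62, 60, 32, 38, 64, 34, 28, 53, 44, 59]

insert 41 → {41}
insert 56 → {56, 41}
forward next packet → 56; now {41}
forward next packet → 41; now {}
insert 62 → {62}
forward next packet → 62; now {}
insert 60 → {60}
forward next packet → 60; now {}
insert 32 → {32}
forward next packet → 32; now {}
insert 38 → {38}
forward next packet → 38; now {}
insert 64 → {64}
forward next packet → 64; now {}
insert 34 → {34}
insert 28 → {34, 28}
insert 53 → {53, 34, 28}
forward next packet → 53; now {34, 28}
forward next packet → 34; now {28}
insert 44 → {44, 28}
insert 59 → {59, 44, 28}
forward next packet → 59; now {44, 28}
insert 55 → {55, 44, 28}
forward next packet → 55; now {44, 28}
forward next packet → 44; now {28}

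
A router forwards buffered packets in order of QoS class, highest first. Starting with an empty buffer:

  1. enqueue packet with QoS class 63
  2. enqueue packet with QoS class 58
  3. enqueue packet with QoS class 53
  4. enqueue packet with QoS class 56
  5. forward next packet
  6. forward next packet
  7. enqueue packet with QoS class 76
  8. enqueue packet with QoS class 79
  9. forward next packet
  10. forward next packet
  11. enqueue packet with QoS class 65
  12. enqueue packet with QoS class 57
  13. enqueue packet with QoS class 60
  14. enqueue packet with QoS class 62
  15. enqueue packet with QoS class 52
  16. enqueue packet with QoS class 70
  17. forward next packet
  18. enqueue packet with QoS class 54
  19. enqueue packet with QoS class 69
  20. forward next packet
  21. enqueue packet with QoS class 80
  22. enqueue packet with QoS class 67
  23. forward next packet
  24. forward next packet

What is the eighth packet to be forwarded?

insert 63 → {63}
insert 58 → {63, 58}
insert 53 → {63, 58, 53}
insert 56 → {63, 58, 56, 53}
forward next packet → 63; now {58, 56, 53}
forward next packet → 58; now {56, 53}
insert 76 → {76, 56, 53}
insert 79 → {79, 76, 56, 53}
forward next packet → 79; now {76, 56, 53}
forward next packet → 76; now {56, 53}
insert 65 → {65, 56, 53}
insert 57 → {65, 57, 56, 53}
insert 60 → {65, 60, 57, 56, 53}
insert 62 → {65, 62, 60, 57, 56, 53}
insert 52 → {65, 62, 60, 57, 56, 53, 52}
insert 70 → {70, 65, 62, 60, 57, 56, 53, 52}
forward next packet → 70; now {65, 62, 60, 57, 56, 53, 52}
insert 54 → {65, 62, 60, 57, 56, 54, 53, 52}
insert 69 → {69, 65, 62, 60, 57, 56, 54, 53, 52}
forward next packet → 69; now {65, 62, 60, 57, 56, 54, 53, 52}
insert 80 → {80, 65, 62, 60, 57, 56, 54, 53, 52}
insert 67 → {80, 67, 65, 62, 60, 57, 56, 54, 53, 52}
forward next packet → 80; now {67, 65, 62, 60, 57, 56, 54, 53, 52}
forward next packet → 67; now {65, 62, 60, 57, 56, 54, 53, 52}

67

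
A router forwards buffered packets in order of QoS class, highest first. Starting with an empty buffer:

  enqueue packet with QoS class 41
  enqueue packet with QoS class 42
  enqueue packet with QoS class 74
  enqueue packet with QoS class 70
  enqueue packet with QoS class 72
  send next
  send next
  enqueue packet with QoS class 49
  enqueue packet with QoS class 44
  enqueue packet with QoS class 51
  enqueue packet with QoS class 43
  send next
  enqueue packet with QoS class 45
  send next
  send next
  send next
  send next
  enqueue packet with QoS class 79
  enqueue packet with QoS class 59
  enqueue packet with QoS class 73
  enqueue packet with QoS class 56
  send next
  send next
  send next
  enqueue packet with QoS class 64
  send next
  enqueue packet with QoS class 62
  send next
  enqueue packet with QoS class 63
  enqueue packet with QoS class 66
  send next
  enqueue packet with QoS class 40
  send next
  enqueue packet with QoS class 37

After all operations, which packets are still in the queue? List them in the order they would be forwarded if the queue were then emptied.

[56, 43, 42, 41, 40, 37]

insert 41 → {41}
insert 42 → {42, 41}
insert 74 → {74, 42, 41}
insert 70 → {74, 70, 42, 41}
insert 72 → {74, 72, 70, 42, 41}
send next → 74; now {72, 70, 42, 41}
send next → 72; now {70, 42, 41}
insert 49 → {70, 49, 42, 41}
insert 44 → {70, 49, 44, 42, 41}
insert 51 → {70, 51, 49, 44, 42, 41}
insert 43 → {70, 51, 49, 44, 43, 42, 41}
send next → 70; now {51, 49, 44, 43, 42, 41}
insert 45 → {51, 49, 45, 44, 43, 42, 41}
send next → 51; now {49, 45, 44, 43, 42, 41}
send next → 49; now {45, 44, 43, 42, 41}
send next → 45; now {44, 43, 42, 41}
send next → 44; now {43, 42, 41}
insert 79 → {79, 43, 42, 41}
insert 59 → {79, 59, 43, 42, 41}
insert 73 → {79, 73, 59, 43, 42, 41}
insert 56 → {79, 73, 59, 56, 43, 42, 41}
send next → 79; now {73, 59, 56, 43, 42, 41}
send next → 73; now {59, 56, 43, 42, 41}
send next → 59; now {56, 43, 42, 41}
insert 64 → {64, 56, 43, 42, 41}
send next → 64; now {56, 43, 42, 41}
insert 62 → {62, 56, 43, 42, 41}
send next → 62; now {56, 43, 42, 41}
insert 63 → {63, 56, 43, 42, 41}
insert 66 → {66, 63, 56, 43, 42, 41}
send next → 66; now {63, 56, 43, 42, 41}
insert 40 → {63, 56, 43, 42, 41, 40}
send next → 63; now {56, 43, 42, 41, 40}
insert 37 → {56, 43, 42, 41, 40, 37}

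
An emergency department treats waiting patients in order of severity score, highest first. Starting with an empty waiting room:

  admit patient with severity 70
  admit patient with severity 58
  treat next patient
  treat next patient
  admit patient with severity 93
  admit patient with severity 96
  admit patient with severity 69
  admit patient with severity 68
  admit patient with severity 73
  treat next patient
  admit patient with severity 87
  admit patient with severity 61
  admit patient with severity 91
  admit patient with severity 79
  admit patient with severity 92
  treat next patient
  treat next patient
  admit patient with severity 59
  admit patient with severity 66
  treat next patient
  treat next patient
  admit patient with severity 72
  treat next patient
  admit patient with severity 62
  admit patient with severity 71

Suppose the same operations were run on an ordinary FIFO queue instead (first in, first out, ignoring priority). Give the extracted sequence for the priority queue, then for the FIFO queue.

priority queue: [70, 58, 96, 93, 92, 91, 87, 79]; FIFO queue: 70 → 58 → 93 → 96 → 69 → 68 → 73 → 87

insert 70 → {70}
insert 58 → {70, 58}
treat next patient → 70; now {58}
treat next patient → 58; now {}
insert 93 → {93}
insert 96 → {96, 93}
insert 69 → {96, 93, 69}
insert 68 → {96, 93, 69, 68}
insert 73 → {96, 93, 73, 69, 68}
treat next patient → 96; now {93, 73, 69, 68}
insert 87 → {93, 87, 73, 69, 68}
insert 61 → {93, 87, 73, 69, 68, 61}
insert 91 → {93, 91, 87, 73, 69, 68, 61}
insert 79 → {93, 91, 87, 79, 73, 69, 68, 61}
insert 92 → {93, 92, 91, 87, 79, 73, 69, 68, 61}
treat next patient → 93; now {92, 91, 87, 79, 73, 69, 68, 61}
treat next patient → 92; now {91, 87, 79, 73, 69, 68, 61}
insert 59 → {91, 87, 79, 73, 69, 68, 61, 59}
insert 66 → {91, 87, 79, 73, 69, 68, 66, 61, 59}
treat next patient → 91; now {87, 79, 73, 69, 68, 66, 61, 59}
treat next patient → 87; now {79, 73, 69, 68, 66, 61, 59}
insert 72 → {79, 73, 72, 69, 68, 66, 61, 59}
treat next patient → 79; now {73, 72, 69, 68, 66, 61, 59}
insert 62 → {73, 72, 69, 68, 66, 62, 61, 59}
insert 71 → {73, 72, 71, 69, 68, 66, 62, 61, 59}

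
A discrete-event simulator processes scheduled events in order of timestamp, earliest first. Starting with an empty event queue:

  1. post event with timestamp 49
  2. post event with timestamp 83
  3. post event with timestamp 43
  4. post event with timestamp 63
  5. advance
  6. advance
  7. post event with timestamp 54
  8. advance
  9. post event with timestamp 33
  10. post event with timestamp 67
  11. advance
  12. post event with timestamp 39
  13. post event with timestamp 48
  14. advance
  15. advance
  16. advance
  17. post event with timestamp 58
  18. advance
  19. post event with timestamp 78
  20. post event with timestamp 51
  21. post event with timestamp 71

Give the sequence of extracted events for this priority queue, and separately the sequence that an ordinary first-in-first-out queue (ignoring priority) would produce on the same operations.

priority queue: 43 → 49 → 54 → 33 → 39 → 48 → 63 → 58; FIFO queue: [49, 83, 43, 63, 54, 33, 67, 39]

insert 49 → {49}
insert 83 → {49, 83}
insert 43 → {43, 49, 83}
insert 63 → {43, 49, 63, 83}
advance → 43; now {49, 63, 83}
advance → 49; now {63, 83}
insert 54 → {54, 63, 83}
advance → 54; now {63, 83}
insert 33 → {33, 63, 83}
insert 67 → {33, 63, 67, 83}
advance → 33; now {63, 67, 83}
insert 39 → {39, 63, 67, 83}
insert 48 → {39, 48, 63, 67, 83}
advance → 39; now {48, 63, 67, 83}
advance → 48; now {63, 67, 83}
advance → 63; now {67, 83}
insert 58 → {58, 67, 83}
advance → 58; now {67, 83}
insert 78 → {67, 78, 83}
insert 51 → {51, 67, 78, 83}
insert 71 → {51, 67, 71, 78, 83}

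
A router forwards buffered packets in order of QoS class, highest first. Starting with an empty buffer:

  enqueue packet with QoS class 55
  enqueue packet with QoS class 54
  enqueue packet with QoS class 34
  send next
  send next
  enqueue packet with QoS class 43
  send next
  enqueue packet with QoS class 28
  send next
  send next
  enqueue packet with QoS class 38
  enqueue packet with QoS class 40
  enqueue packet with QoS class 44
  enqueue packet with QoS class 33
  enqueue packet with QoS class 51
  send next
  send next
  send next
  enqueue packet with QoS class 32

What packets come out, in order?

55 → 54 → 43 → 34 → 28 → 51 → 44 → 40

insert 55 → {55}
insert 54 → {55, 54}
insert 34 → {55, 54, 34}
send next → 55; now {54, 34}
send next → 54; now {34}
insert 43 → {43, 34}
send next → 43; now {34}
insert 28 → {34, 28}
send next → 34; now {28}
send next → 28; now {}
insert 38 → {38}
insert 40 → {40, 38}
insert 44 → {44, 40, 38}
insert 33 → {44, 40, 38, 33}
insert 51 → {51, 44, 40, 38, 33}
send next → 51; now {44, 40, 38, 33}
send next → 44; now {40, 38, 33}
send next → 40; now {38, 33}
insert 32 → {38, 33, 32}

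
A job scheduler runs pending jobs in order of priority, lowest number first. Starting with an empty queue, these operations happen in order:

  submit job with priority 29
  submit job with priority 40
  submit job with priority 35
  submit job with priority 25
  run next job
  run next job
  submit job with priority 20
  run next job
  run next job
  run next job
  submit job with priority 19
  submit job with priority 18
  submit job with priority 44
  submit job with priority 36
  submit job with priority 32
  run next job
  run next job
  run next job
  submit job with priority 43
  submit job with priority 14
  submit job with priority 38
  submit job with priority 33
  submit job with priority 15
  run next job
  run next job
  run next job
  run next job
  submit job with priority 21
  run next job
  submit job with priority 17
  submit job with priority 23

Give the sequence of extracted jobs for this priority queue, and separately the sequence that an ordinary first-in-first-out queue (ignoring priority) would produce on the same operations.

priority queue: [25, 29, 20, 35, 40, 18, 19, 32, 14, 15, 33, 36, 21]; FIFO queue: [29, 40, 35, 25, 20, 19, 18, 44, 36, 32, 43, 14, 38]

insert 29 → {29}
insert 40 → {29, 40}
insert 35 → {29, 35, 40}
insert 25 → {25, 29, 35, 40}
run next job → 25; now {29, 35, 40}
run next job → 29; now {35, 40}
insert 20 → {20, 35, 40}
run next job → 20; now {35, 40}
run next job → 35; now {40}
run next job → 40; now {}
insert 19 → {19}
insert 18 → {18, 19}
insert 44 → {18, 19, 44}
insert 36 → {18, 19, 36, 44}
insert 32 → {18, 19, 32, 36, 44}
run next job → 18; now {19, 32, 36, 44}
run next job → 19; now {32, 36, 44}
run next job → 32; now {36, 44}
insert 43 → {36, 43, 44}
insert 14 → {14, 36, 43, 44}
insert 38 → {14, 36, 38, 43, 44}
insert 33 → {14, 33, 36, 38, 43, 44}
insert 15 → {14, 15, 33, 36, 38, 43, 44}
run next job → 14; now {15, 33, 36, 38, 43, 44}
run next job → 15; now {33, 36, 38, 43, 44}
run next job → 33; now {36, 38, 43, 44}
run next job → 36; now {38, 43, 44}
insert 21 → {21, 38, 43, 44}
run next job → 21; now {38, 43, 44}
insert 17 → {17, 38, 43, 44}
insert 23 → {17, 23, 38, 43, 44}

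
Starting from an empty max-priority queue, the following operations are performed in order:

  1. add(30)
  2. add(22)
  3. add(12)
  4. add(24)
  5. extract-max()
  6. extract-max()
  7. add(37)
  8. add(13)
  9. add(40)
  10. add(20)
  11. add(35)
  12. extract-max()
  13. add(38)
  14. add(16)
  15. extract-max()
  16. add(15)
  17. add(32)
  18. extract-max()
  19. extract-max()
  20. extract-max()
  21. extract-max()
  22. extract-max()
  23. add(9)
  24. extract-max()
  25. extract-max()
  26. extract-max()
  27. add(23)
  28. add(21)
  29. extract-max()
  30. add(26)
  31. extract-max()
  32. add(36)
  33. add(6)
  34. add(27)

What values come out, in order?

insert 30 → {30}
insert 22 → {30, 22}
insert 12 → {30, 22, 12}
insert 24 → {30, 24, 22, 12}
extract-max → 30; now {24, 22, 12}
extract-max → 24; now {22, 12}
insert 37 → {37, 22, 12}
insert 13 → {37, 22, 13, 12}
insert 40 → {40, 37, 22, 13, 12}
insert 20 → {40, 37, 22, 20, 13, 12}
insert 35 → {40, 37, 35, 22, 20, 13, 12}
extract-max → 40; now {37, 35, 22, 20, 13, 12}
insert 38 → {38, 37, 35, 22, 20, 13, 12}
insert 16 → {38, 37, 35, 22, 20, 16, 13, 12}
extract-max → 38; now {37, 35, 22, 20, 16, 13, 12}
insert 15 → {37, 35, 22, 20, 16, 15, 13, 12}
insert 32 → {37, 35, 32, 22, 20, 16, 15, 13, 12}
extract-max → 37; now {35, 32, 22, 20, 16, 15, 13, 12}
extract-max → 35; now {32, 22, 20, 16, 15, 13, 12}
extract-max → 32; now {22, 20, 16, 15, 13, 12}
extract-max → 22; now {20, 16, 15, 13, 12}
extract-max → 20; now {16, 15, 13, 12}
insert 9 → {16, 15, 13, 12, 9}
extract-max → 16; now {15, 13, 12, 9}
extract-max → 15; now {13, 12, 9}
extract-max → 13; now {12, 9}
insert 23 → {23, 12, 9}
insert 21 → {23, 21, 12, 9}
extract-max → 23; now {21, 12, 9}
insert 26 → {26, 21, 12, 9}
extract-max → 26; now {21, 12, 9}
insert 36 → {36, 21, 12, 9}
insert 6 → {36, 21, 12, 9, 6}
insert 27 → {36, 27, 21, 12, 9, 6}

30 → 24 → 40 → 38 → 37 → 35 → 32 → 22 → 20 → 16 → 15 → 13 → 23 → 26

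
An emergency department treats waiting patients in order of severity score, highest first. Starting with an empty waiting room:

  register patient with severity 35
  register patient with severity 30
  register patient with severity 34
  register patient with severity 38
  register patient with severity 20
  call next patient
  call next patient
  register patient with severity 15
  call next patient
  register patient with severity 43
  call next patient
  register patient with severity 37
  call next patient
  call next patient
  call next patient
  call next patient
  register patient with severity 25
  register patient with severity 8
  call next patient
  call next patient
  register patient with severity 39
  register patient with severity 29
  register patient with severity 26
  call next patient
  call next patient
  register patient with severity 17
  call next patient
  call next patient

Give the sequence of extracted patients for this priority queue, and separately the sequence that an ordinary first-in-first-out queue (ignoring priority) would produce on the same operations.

insert 35 → {35}
insert 30 → {35, 30}
insert 34 → {35, 34, 30}
insert 38 → {38, 35, 34, 30}
insert 20 → {38, 35, 34, 30, 20}
call next patient → 38; now {35, 34, 30, 20}
call next patient → 35; now {34, 30, 20}
insert 15 → {34, 30, 20, 15}
call next patient → 34; now {30, 20, 15}
insert 43 → {43, 30, 20, 15}
call next patient → 43; now {30, 20, 15}
insert 37 → {37, 30, 20, 15}
call next patient → 37; now {30, 20, 15}
call next patient → 30; now {20, 15}
call next patient → 20; now {15}
call next patient → 15; now {}
insert 25 → {25}
insert 8 → {25, 8}
call next patient → 25; now {8}
call next patient → 8; now {}
insert 39 → {39}
insert 29 → {39, 29}
insert 26 → {39, 29, 26}
call next patient → 39; now {29, 26}
call next patient → 29; now {26}
insert 17 → {26, 17}
call next patient → 26; now {17}
call next patient → 17; now {}

priority queue: [38, 35, 34, 43, 37, 30, 20, 15, 25, 8, 39, 29, 26, 17]; FIFO queue: 35, 30, 34, 38, 20, 15, 43, 37, 25, 8, 39, 29, 26, 17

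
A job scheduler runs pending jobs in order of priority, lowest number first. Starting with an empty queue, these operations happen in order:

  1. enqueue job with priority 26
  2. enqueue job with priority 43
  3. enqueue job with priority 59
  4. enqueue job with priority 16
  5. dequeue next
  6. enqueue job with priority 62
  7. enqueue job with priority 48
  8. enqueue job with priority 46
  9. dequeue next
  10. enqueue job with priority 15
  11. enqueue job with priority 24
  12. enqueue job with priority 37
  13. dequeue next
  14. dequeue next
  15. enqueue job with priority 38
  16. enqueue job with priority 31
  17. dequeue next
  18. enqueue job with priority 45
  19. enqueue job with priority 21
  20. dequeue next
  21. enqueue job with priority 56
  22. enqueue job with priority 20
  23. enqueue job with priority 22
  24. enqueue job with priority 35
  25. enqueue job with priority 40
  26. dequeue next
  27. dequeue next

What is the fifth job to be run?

31

insert 26 → {26}
insert 43 → {26, 43}
insert 59 → {26, 43, 59}
insert 16 → {16, 26, 43, 59}
dequeue next → 16; now {26, 43, 59}
insert 62 → {26, 43, 59, 62}
insert 48 → {26, 43, 48, 59, 62}
insert 46 → {26, 43, 46, 48, 59, 62}
dequeue next → 26; now {43, 46, 48, 59, 62}
insert 15 → {15, 43, 46, 48, 59, 62}
insert 24 → {15, 24, 43, 46, 48, 59, 62}
insert 37 → {15, 24, 37, 43, 46, 48, 59, 62}
dequeue next → 15; now {24, 37, 43, 46, 48, 59, 62}
dequeue next → 24; now {37, 43, 46, 48, 59, 62}
insert 38 → {37, 38, 43, 46, 48, 59, 62}
insert 31 → {31, 37, 38, 43, 46, 48, 59, 62}
dequeue next → 31; now {37, 38, 43, 46, 48, 59, 62}
insert 45 → {37, 38, 43, 45, 46, 48, 59, 62}
insert 21 → {21, 37, 38, 43, 45, 46, 48, 59, 62}
dequeue next → 21; now {37, 38, 43, 45, 46, 48, 59, 62}
insert 56 → {37, 38, 43, 45, 46, 48, 56, 59, 62}
insert 20 → {20, 37, 38, 43, 45, 46, 48, 56, 59, 62}
insert 22 → {20, 22, 37, 38, 43, 45, 46, 48, 56, 59, 62}
insert 35 → {20, 22, 35, 37, 38, 43, 45, 46, 48, 56, 59, 62}
insert 40 → {20, 22, 35, 37, 38, 40, 43, 45, 46, 48, 56, 59, 62}
dequeue next → 20; now {22, 35, 37, 38, 40, 43, 45, 46, 48, 56, 59, 62}
dequeue next → 22; now {35, 37, 38, 40, 43, 45, 46, 48, 56, 59, 62}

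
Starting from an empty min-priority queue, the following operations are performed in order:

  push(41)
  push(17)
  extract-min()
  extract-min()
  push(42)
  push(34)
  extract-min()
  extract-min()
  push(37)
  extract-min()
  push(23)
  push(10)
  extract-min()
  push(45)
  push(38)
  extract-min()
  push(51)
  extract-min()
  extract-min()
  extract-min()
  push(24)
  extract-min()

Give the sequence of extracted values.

[17, 41, 34, 42, 37, 10, 23, 38, 45, 51, 24]

insert 41 → {41}
insert 17 → {17, 41}
extract-min → 17; now {41}
extract-min → 41; now {}
insert 42 → {42}
insert 34 → {34, 42}
extract-min → 34; now {42}
extract-min → 42; now {}
insert 37 → {37}
extract-min → 37; now {}
insert 23 → {23}
insert 10 → {10, 23}
extract-min → 10; now {23}
insert 45 → {23, 45}
insert 38 → {23, 38, 45}
extract-min → 23; now {38, 45}
insert 51 → {38, 45, 51}
extract-min → 38; now {45, 51}
extract-min → 45; now {51}
extract-min → 51; now {}
insert 24 → {24}
extract-min → 24; now {}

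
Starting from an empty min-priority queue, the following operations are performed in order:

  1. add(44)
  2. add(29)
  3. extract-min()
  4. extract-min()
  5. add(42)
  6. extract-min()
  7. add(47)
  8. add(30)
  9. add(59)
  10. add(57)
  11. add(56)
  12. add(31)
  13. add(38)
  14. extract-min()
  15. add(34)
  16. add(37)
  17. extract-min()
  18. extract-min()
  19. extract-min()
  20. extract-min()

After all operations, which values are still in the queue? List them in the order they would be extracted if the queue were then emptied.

insert 44 → {44}
insert 29 → {29, 44}
extract-min → 29; now {44}
extract-min → 44; now {}
insert 42 → {42}
extract-min → 42; now {}
insert 47 → {47}
insert 30 → {30, 47}
insert 59 → {30, 47, 59}
insert 57 → {30, 47, 57, 59}
insert 56 → {30, 47, 56, 57, 59}
insert 31 → {30, 31, 47, 56, 57, 59}
insert 38 → {30, 31, 38, 47, 56, 57, 59}
extract-min → 30; now {31, 38, 47, 56, 57, 59}
insert 34 → {31, 34, 38, 47, 56, 57, 59}
insert 37 → {31, 34, 37, 38, 47, 56, 57, 59}
extract-min → 31; now {34, 37, 38, 47, 56, 57, 59}
extract-min → 34; now {37, 38, 47, 56, 57, 59}
extract-min → 37; now {38, 47, 56, 57, 59}
extract-min → 38; now {47, 56, 57, 59}

47, 56, 57, 59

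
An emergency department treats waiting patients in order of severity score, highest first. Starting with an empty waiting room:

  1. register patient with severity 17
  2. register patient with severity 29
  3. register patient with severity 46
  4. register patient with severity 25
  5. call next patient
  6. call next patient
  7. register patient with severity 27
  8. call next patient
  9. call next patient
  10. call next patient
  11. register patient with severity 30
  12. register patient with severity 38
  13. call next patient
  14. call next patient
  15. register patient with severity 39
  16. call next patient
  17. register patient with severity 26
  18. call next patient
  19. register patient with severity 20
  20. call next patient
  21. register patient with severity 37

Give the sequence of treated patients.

insert 17 → {17}
insert 29 → {29, 17}
insert 46 → {46, 29, 17}
insert 25 → {46, 29, 25, 17}
call next patient → 46; now {29, 25, 17}
call next patient → 29; now {25, 17}
insert 27 → {27, 25, 17}
call next patient → 27; now {25, 17}
call next patient → 25; now {17}
call next patient → 17; now {}
insert 30 → {30}
insert 38 → {38, 30}
call next patient → 38; now {30}
call next patient → 30; now {}
insert 39 → {39}
call next patient → 39; now {}
insert 26 → {26}
call next patient → 26; now {}
insert 20 → {20}
call next patient → 20; now {}
insert 37 → {37}

46, 29, 27, 25, 17, 38, 30, 39, 26, 20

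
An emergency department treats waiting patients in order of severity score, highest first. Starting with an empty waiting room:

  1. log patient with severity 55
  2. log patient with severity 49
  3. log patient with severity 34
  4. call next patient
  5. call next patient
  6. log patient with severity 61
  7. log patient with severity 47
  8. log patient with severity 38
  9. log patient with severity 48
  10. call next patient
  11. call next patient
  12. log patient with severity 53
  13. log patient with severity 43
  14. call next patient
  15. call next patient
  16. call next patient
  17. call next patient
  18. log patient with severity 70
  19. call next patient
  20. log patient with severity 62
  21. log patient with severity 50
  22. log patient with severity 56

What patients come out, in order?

insert 55 → {55}
insert 49 → {55, 49}
insert 34 → {55, 49, 34}
call next patient → 55; now {49, 34}
call next patient → 49; now {34}
insert 61 → {61, 34}
insert 47 → {61, 47, 34}
insert 38 → {61, 47, 38, 34}
insert 48 → {61, 48, 47, 38, 34}
call next patient → 61; now {48, 47, 38, 34}
call next patient → 48; now {47, 38, 34}
insert 53 → {53, 47, 38, 34}
insert 43 → {53, 47, 43, 38, 34}
call next patient → 53; now {47, 43, 38, 34}
call next patient → 47; now {43, 38, 34}
call next patient → 43; now {38, 34}
call next patient → 38; now {34}
insert 70 → {70, 34}
call next patient → 70; now {34}
insert 62 → {62, 34}
insert 50 → {62, 50, 34}
insert 56 → {62, 56, 50, 34}

[55, 49, 61, 48, 53, 47, 43, 38, 70]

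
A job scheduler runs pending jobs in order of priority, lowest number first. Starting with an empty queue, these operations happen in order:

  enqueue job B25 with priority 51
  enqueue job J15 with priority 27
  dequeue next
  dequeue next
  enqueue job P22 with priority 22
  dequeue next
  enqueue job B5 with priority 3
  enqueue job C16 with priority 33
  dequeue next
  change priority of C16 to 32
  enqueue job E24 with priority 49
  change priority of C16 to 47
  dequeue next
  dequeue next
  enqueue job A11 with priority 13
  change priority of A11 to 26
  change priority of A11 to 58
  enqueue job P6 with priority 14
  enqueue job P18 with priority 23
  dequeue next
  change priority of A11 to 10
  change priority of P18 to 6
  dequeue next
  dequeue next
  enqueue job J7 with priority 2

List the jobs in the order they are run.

J15, B25, P22, B5, C16, E24, P6, P18, A11

add B25 (priority 51) → {B25:51}
add J15 (priority 27) → {J15:27, B25:51}
dequeue next → J15; now {B25:51}
dequeue next → B25; now {}
add P22 (priority 22) → {P22:22}
dequeue next → P22; now {}
add B5 (priority 3) → {B5:3}
add C16 (priority 33) → {B5:3, C16:33}
dequeue next → B5; now {C16:33}
update C16 to priority 32 → {C16:32}
add E24 (priority 49) → {C16:32, E24:49}
update C16 to priority 47 → {C16:47, E24:49}
dequeue next → C16; now {E24:49}
dequeue next → E24; now {}
add A11 (priority 13) → {A11:13}
update A11 to priority 26 → {A11:26}
update A11 to priority 58 → {A11:58}
add P6 (priority 14) → {P6:14, A11:58}
add P18 (priority 23) → {P6:14, P18:23, A11:58}
dequeue next → P6; now {P18:23, A11:58}
update A11 to priority 10 → {A11:10, P18:23}
update P18 to priority 6 → {P18:6, A11:10}
dequeue next → P18; now {A11:10}
dequeue next → A11; now {}
add J7 (priority 2) → {J7:2}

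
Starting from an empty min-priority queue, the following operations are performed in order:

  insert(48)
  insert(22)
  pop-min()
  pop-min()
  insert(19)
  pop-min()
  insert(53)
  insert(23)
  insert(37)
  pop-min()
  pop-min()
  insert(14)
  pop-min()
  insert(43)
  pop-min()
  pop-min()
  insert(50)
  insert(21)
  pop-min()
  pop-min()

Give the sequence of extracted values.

insert 48 → {48}
insert 22 → {22, 48}
pop-min → 22; now {48}
pop-min → 48; now {}
insert 19 → {19}
pop-min → 19; now {}
insert 53 → {53}
insert 23 → {23, 53}
insert 37 → {23, 37, 53}
pop-min → 23; now {37, 53}
pop-min → 37; now {53}
insert 14 → {14, 53}
pop-min → 14; now {53}
insert 43 → {43, 53}
pop-min → 43; now {53}
pop-min → 53; now {}
insert 50 → {50}
insert 21 → {21, 50}
pop-min → 21; now {50}
pop-min → 50; now {}

22, 48, 19, 23, 37, 14, 43, 53, 21, 50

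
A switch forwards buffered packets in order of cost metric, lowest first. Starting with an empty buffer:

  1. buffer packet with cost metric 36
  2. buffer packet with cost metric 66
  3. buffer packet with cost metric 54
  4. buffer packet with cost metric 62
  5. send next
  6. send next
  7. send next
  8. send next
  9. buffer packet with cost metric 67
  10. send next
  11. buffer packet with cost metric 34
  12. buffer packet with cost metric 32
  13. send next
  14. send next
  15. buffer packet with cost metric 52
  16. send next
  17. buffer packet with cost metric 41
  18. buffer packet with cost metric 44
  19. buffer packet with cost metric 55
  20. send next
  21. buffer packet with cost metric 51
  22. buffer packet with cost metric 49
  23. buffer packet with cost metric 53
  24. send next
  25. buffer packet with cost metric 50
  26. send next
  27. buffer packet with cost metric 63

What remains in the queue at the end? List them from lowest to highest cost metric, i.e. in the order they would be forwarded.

insert 36 → {36}
insert 66 → {36, 66}
insert 54 → {36, 54, 66}
insert 62 → {36, 54, 62, 66}
send next → 36; now {54, 62, 66}
send next → 54; now {62, 66}
send next → 62; now {66}
send next → 66; now {}
insert 67 → {67}
send next → 67; now {}
insert 34 → {34}
insert 32 → {32, 34}
send next → 32; now {34}
send next → 34; now {}
insert 52 → {52}
send next → 52; now {}
insert 41 → {41}
insert 44 → {41, 44}
insert 55 → {41, 44, 55}
send next → 41; now {44, 55}
insert 51 → {44, 51, 55}
insert 49 → {44, 49, 51, 55}
insert 53 → {44, 49, 51, 53, 55}
send next → 44; now {49, 51, 53, 55}
insert 50 → {49, 50, 51, 53, 55}
send next → 49; now {50, 51, 53, 55}
insert 63 → {50, 51, 53, 55, 63}

50 → 51 → 53 → 55 → 63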